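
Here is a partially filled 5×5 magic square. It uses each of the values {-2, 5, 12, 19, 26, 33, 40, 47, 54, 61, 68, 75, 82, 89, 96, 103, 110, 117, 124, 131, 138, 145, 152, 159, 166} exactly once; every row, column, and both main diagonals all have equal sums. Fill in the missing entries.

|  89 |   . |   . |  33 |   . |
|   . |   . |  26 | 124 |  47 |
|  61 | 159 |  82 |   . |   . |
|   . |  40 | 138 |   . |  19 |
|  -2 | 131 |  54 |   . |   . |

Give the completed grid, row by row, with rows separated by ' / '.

89 12 110 33 166 / 145 68 26 124 47 / 61 159 82 5 103 / 117 40 138 96 19 / -2 131 54 152 75

The 25 entries sum to 2050, so each line sums to 2050/5 = 410.
Column 3 needs 410; the known cells sum to 300, so (1,3) = 110.
Anti-diagonal must total 410; the given cells sum to 244, so (1,5) = 166.
Row 1 needs 410; the known cells sum to 398, so (1,2) = 12.
Column 2 needs 410; the known cells sum to 342, so (2,2) = 68.
Row 2 must total 410; the given cells sum to 265, so (2,1) = 145.
From column 1, 410 − (89 + 145 + 61 + (-2)) gives (4,1) = 117.
From row 4, 410 − (117 + 40 + 138 + 19) gives (4,4) = 96.
Using main diagonal: 89 + 68 + 82 + 96 + ? → (5,5) = 410 − 335 = 75.
Row 5 must total 410; the given cells sum to 258, so (5,4) = 152.
From column 4, 410 − (33 + 124 + 96 + 152) gives (3,4) = 5.
Using column 5: 166 + 47 + 19 + 75 + ? → (3,5) = 410 − 307 = 103.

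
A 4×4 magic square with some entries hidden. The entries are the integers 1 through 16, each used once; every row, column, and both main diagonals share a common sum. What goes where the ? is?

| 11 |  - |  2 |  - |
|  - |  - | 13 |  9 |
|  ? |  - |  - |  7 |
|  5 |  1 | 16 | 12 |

14

The entries are 1 through 16, which sum to 136, so each line sums to 136/4 = 34.
Column 3 must total 34; the given cells sum to 31, so (3,3) = 3.
Column 4: 9 + 7 + 12 + ? = 34, so (1,4) = 6.
The remaining cell in main diagonal is (2,2) = 34 − 26 = 8.
Anti-diagonal: 6 + 13 + 5 + ? = 34, so (3,2) = 10.
Row 1 must total 34; the given cells sum to 19, so (1,2) = 15.
The remaining cell in row 2 is (2,1) = 34 − 30 = 4.
Using row 3: 10 + 3 + 7 + ? → (3,1) = 34 − 20 = 14.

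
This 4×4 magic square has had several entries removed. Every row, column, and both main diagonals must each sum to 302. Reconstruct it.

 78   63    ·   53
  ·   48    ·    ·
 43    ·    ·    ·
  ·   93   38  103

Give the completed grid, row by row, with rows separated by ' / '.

The remaining cell in row 1 is (1,3) = 302 − 194 = 108.
Row 4 needs 302; the known cells sum to 234, so (4,1) = 68.
Column 1: 78 + 43 + 68 + ? = 302, so (2,1) = 113.
Column 2 needs 302; the known cells sum to 204, so (3,2) = 98.
The remaining cell in main diagonal is (3,3) = 302 − 229 = 73.
Anti-diagonal must total 302; the given cells sum to 219, so (2,3) = 83.
Row 2: 113 + 48 + 83 + ? = 302, so (2,4) = 58.
The remaining cell in row 3 is (3,4) = 302 − 214 = 88.

78 63 108 53 / 113 48 83 58 / 43 98 73 88 / 68 93 38 103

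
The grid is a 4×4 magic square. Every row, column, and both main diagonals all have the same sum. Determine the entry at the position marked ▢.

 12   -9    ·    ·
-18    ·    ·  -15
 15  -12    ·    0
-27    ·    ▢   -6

9

Column 1 is complete and sums to -18; that is the magic constant.
Row 3: 15 + (-12) + 0 + ? = -18, so (3,3) = -21.
Column 4 must total -18; the given cells sum to -21, so (1,4) = 3.
Using main diagonal: 12 + (-21) + (-6) + ? → (2,2) = -18 − (-15) = -3.
From anti-diagonal, -18 − (3 + (-12) + (-27)) gives (2,3) = 18.
Row 1 must total -18; the given cells sum to 6, so (1,3) = -24.
The remaining cell in column 2 is (4,2) = -18 − (-24) = 6.
Column 3 must total -18; the given cells sum to -27, so (4,3) = 9.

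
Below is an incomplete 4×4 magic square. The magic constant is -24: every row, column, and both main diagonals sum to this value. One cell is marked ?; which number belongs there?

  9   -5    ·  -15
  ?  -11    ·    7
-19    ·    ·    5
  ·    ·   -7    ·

-17

Using row 1: 9 + (-5) + (-15) + ? → (1,3) = -24 − (-11) = -13.
Column 4 must total -24; the given cells sum to -3, so (4,4) = -21.
The remaining cell in main diagonal is (3,3) = -24 − (-23) = -1.
The remaining cell in row 3 is (3,2) = -24 − (-15) = -9.
Column 2: -5 + (-11) + (-9) + ? = -24, so (4,2) = 1.
The remaining cell in column 3 is (2,3) = -24 − (-21) = -3.
The remaining cell in anti-diagonal is (4,1) = -24 − (-27) = 3.
Row 2 must total -24; the given cells sum to -7, so (2,1) = -17.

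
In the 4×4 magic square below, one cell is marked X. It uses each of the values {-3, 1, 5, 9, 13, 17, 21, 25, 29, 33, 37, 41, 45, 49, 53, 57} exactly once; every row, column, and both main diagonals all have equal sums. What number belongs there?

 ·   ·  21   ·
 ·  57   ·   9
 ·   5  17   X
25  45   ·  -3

53

The 16 entries sum to 432, so each line sums to 432/4 = 108.
Row 4 needs 108; the known cells sum to 67, so (4,3) = 41.
The remaining cell in column 2 is (1,2) = 108 − 107 = 1.
Column 3 needs 108; the known cells sum to 79, so (2,3) = 29.
Using main diagonal: 57 + 17 + (-3) + ? → (1,1) = 108 − 71 = 37.
The remaining cell in anti-diagonal is (1,4) = 108 − 59 = 49.
Row 2: 57 + 29 + 9 + ? = 108, so (2,1) = 13.
From column 1, 108 − (37 + 13 + 25) gives (3,1) = 33.
Column 4: 49 + 9 + (-3) + ? = 108, so (3,4) = 53.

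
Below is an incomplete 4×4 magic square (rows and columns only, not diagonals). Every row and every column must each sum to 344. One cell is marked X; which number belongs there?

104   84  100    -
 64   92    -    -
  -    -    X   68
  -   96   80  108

The remaining cell in row 1 is (1,4) = 344 − 288 = 56.
From row 4, 344 − (96 + 80 + 108) gives (4,1) = 60.
Using column 1: 104 + 64 + 60 + ? → (3,1) = 344 − 228 = 116.
Using column 2: 84 + 92 + 96 + ? → (3,2) = 344 − 272 = 72.
From column 4, 344 − (56 + 68 + 108) gives (2,4) = 112.
The remaining cell in row 2 is (2,3) = 344 − 268 = 76.
Row 3 needs 344; the known cells sum to 256, so (3,3) = 88.

88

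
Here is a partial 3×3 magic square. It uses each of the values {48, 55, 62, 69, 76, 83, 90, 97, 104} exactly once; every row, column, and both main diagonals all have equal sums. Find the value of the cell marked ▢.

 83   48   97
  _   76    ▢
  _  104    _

The 9 entries sum to 684, so each line sums to 684/3 = 228.
Using main diagonal: 83 + 76 + ? → (3,3) = 228 − 159 = 69.
From anti-diagonal, 228 − (97 + 76) gives (3,1) = 55.
Column 1 must total 228; the given cells sum to 138, so (2,1) = 90.
Column 3: 97 + 69 + ? = 228, so (2,3) = 62.

62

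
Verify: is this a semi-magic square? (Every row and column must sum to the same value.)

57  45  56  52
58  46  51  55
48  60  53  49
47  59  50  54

Row 1: 57 + 45 + 56 + 52 = 210.
Row 2: 58 + 46 + 51 + 55 = 210.
Row 3: 48 + 60 + 53 + 49 = 210.
Row 4: 47 + 59 + 50 + 54 = 210.
Column 1: 57 + 58 + 48 + 47 = 210.
Column 2: 45 + 46 + 60 + 59 = 210.
Column 3: 56 + 51 + 53 + 50 = 210.
Column 4: 52 + 55 + 49 + 54 = 210.
All lines sum to 210.

Yes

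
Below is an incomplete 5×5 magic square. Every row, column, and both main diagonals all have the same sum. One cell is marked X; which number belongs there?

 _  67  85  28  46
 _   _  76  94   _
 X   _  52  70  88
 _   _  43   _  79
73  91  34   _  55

Column 3 is complete and sums to 290; that is the magic constant.
Using row 1: 67 + 85 + 28 + 46 + ? → (1,1) = 290 − 226 = 64.
From row 5, 290 − (73 + 91 + 34 + 55) gives (5,4) = 37.
Column 4: 28 + 94 + 70 + 37 + ? = 290, so (4,4) = 61.
Column 5: 46 + 88 + 79 + 55 + ? = 290, so (2,5) = 22.
Using main diagonal: 64 + 52 + 61 + 55 + ? → (2,2) = 290 − 232 = 58.
The remaining cell in anti-diagonal is (4,2) = 290 − 265 = 25.
Row 2 must total 290; the given cells sum to 250, so (2,1) = 40.
Using row 4: 25 + 43 + 61 + 79 + ? → (4,1) = 290 − 208 = 82.
The remaining cell in column 1 is (3,1) = 290 − 259 = 31.

31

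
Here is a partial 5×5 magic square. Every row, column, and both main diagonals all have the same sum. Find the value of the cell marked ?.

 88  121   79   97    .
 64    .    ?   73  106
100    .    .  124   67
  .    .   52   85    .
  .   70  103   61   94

Column 4 is complete and sums to 440; that is the magic constant.
From row 1, 440 − (88 + 121 + 79 + 97) gives (1,5) = 55.
From row 5, 440 − (70 + 103 + 61 + 94) gives (5,1) = 112.
Column 1: 88 + 64 + 100 + 112 + ? = 440, so (4,1) = 76.
Column 5: 55 + 106 + 67 + 94 + ? = 440, so (4,5) = 118.
Row 4 needs 440; the known cells sum to 331, so (4,2) = 109.
Using anti-diagonal: 55 + 73 + 109 + 112 + ? → (3,3) = 440 − 349 = 91.
The remaining cell in row 3 is (3,2) = 440 − 382 = 58.
Column 2 needs 440; the known cells sum to 358, so (2,2) = 82.
Column 3 needs 440; the known cells sum to 325, so (2,3) = 115.

115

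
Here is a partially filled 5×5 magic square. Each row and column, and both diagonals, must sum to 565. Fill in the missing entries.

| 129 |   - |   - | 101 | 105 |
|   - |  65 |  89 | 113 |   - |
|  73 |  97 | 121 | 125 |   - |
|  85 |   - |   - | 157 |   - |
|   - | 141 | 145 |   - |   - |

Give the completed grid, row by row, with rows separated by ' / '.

Row 3 must total 565; the given cells sum to 416, so (3,5) = 149.
Using column 4: 101 + 113 + 125 + 157 + ? → (5,4) = 565 − 496 = 69.
Main diagonal must total 565; the given cells sum to 472, so (5,5) = 93.
The remaining cell in row 5 is (5,1) = 565 − 448 = 117.
Column 1: 129 + 73 + 85 + 117 + ? = 565, so (2,1) = 161.
Anti-diagonal: 105 + 113 + 121 + 117 + ? = 565, so (4,2) = 109.
From row 2, 565 − (161 + 65 + 89 + 113) gives (2,5) = 137.
From column 2, 565 − (65 + 97 + 109 + 141) gives (1,2) = 153.
Column 5 needs 565; the known cells sum to 484, so (4,5) = 81.
Using row 1: 129 + 153 + 101 + 105 + ? → (1,3) = 565 − 488 = 77.
Using row 4: 85 + 109 + 157 + 81 + ? → (4,3) = 565 − 432 = 133.

129 153 77 101 105 / 161 65 89 113 137 / 73 97 121 125 149 / 85 109 133 157 81 / 117 141 145 69 93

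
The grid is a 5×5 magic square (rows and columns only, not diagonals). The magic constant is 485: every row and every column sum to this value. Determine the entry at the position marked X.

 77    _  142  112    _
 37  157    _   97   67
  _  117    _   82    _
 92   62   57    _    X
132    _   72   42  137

Using row 2: 37 + 157 + 97 + 67 + ? → (2,3) = 485 − 358 = 127.
Row 5 needs 485; the known cells sum to 383, so (5,2) = 102.
The remaining cell in column 1 is (3,1) = 485 − 338 = 147.
Using column 2: 157 + 117 + 62 + 102 + ? → (1,2) = 485 − 438 = 47.
Column 3 must total 485; the given cells sum to 398, so (3,3) = 87.
The remaining cell in column 4 is (4,4) = 485 − 333 = 152.
Row 1: 77 + 47 + 142 + 112 + ? = 485, so (1,5) = 107.
Row 3: 147 + 117 + 87 + 82 + ? = 485, so (3,5) = 52.
From row 4, 485 − (92 + 62 + 57 + 152) gives (4,5) = 122.

122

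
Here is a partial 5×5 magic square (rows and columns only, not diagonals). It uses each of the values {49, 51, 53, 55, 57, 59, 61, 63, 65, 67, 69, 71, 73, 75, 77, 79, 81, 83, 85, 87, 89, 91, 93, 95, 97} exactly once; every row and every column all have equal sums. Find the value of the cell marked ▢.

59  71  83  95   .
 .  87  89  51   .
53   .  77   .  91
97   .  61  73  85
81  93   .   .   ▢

69

The 25 entries sum to 1825, so each line sums to 1825/5 = 365.
The remaining cell in row 1 is (1,5) = 365 − 308 = 57.
Row 4 needs 365; the known cells sum to 316, so (4,2) = 49.
Using column 1: 59 + 53 + 97 + 81 + ? → (2,1) = 365 − 290 = 75.
Column 2: 71 + 87 + 49 + 93 + ? = 365, so (3,2) = 65.
The remaining cell in column 3 is (5,3) = 365 − 310 = 55.
The remaining cell in row 2 is (2,5) = 365 − 302 = 63.
Row 3 must total 365; the given cells sum to 286, so (3,4) = 79.
Column 4: 95 + 51 + 79 + 73 + ? = 365, so (5,4) = 67.
The remaining cell in column 5 is (5,5) = 365 − 296 = 69.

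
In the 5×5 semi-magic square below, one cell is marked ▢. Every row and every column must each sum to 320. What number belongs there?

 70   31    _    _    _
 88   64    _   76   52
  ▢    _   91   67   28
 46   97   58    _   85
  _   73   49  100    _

79

Row 2 must total 320; the given cells sum to 280, so (2,3) = 40.
Row 4: 46 + 97 + 58 + 85 + ? = 320, so (4,4) = 34.
Column 2: 31 + 64 + 97 + 73 + ? = 320, so (3,2) = 55.
Column 3: 40 + 91 + 58 + 49 + ? = 320, so (1,3) = 82.
Column 4: 76 + 67 + 34 + 100 + ? = 320, so (1,4) = 43.
From row 1, 320 − (70 + 31 + 82 + 43) gives (1,5) = 94.
Row 3 needs 320; the known cells sum to 241, so (3,1) = 79.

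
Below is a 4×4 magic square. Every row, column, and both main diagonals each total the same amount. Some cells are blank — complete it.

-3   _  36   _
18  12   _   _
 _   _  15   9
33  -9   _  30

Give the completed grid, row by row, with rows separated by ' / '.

-3 27 36 -6 / 18 12 3 21 / 6 24 15 9 / 33 -9 0 30

Main diagonal is already complete: -3 + 12 + 15 + 30 = 54, so that is the magic constant.
Using row 4: 33 + (-9) + 30 + ? → (4,3) = 54 − 54 = 0.
From column 1, 54 − (-3 + 18 + 33) gives (3,1) = 6.
The remaining cell in column 3 is (2,3) = 54 − 51 = 3.
The remaining cell in row 2 is (2,4) = 54 − 33 = 21.
Using row 3: 6 + 15 + 9 + ? → (3,2) = 54 − 30 = 24.
Column 2 needs 54; the known cells sum to 27, so (1,2) = 27.
From column 4, 54 − (21 + 9 + 30) gives (1,4) = -6.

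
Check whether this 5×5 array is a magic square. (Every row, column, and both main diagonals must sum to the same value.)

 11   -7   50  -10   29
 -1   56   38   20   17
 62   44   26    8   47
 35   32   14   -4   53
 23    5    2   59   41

Row 1: 11 + (-7) + 50 + (-10) + 29 = 73.
Row 2: -1 + 56 + 38 + 20 + 17 = 130.
Row 3: 62 + 44 + 26 + 8 + 47 = 187.
Row 4: 35 + 32 + 14 + (-4) + 53 = 130.
Row 5: 23 + 5 + 2 + 59 + 41 = 130.
Column 1: 11 + (-1) + 62 + 35 + 23 = 130.
Column 2: -7 + 56 + 44 + 32 + 5 = 130.
Column 3: 50 + 38 + 26 + 14 + 2 = 130.
Column 4: -10 + 20 + 8 + (-4) + 59 = 73.
Column 5: 29 + 17 + 47 + 53 + 41 = 187.
Main diagonal: 11 + 56 + 26 + (-4) + 41 = 130.
Anti-diagonal: 29 + 20 + 26 + 32 + 23 = 130.

No — row 1 sums to 73 but anti-diagonal sums to 130.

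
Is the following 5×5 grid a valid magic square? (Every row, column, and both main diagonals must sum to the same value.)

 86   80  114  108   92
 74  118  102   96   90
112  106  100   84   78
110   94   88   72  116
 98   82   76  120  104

Row 1: 86 + 80 + 114 + 108 + 92 = 480.
Row 2: 74 + 118 + 102 + 96 + 90 = 480.
Row 3: 112 + 106 + 100 + 84 + 78 = 480.
Row 4: 110 + 94 + 88 + 72 + 116 = 480.
Row 5: 98 + 82 + 76 + 120 + 104 = 480.
Column 1: 86 + 74 + 112 + 110 + 98 = 480.
Column 2: 80 + 118 + 106 + 94 + 82 = 480.
Column 3: 114 + 102 + 100 + 88 + 76 = 480.
Column 4: 108 + 96 + 84 + 72 + 120 = 480.
Column 5: 92 + 90 + 78 + 116 + 104 = 480.
Main diagonal: 86 + 118 + 100 + 72 + 104 = 480.
Anti-diagonal: 92 + 96 + 100 + 94 + 98 = 480.
All lines sum to 480.

Yes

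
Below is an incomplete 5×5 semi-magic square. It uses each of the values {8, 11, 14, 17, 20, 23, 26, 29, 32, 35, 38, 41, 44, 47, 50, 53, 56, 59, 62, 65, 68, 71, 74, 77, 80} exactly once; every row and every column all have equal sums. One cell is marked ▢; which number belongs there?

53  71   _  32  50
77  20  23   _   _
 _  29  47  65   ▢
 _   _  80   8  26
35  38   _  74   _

68

The 25 entries sum to 1100, so each line sums to 1100/5 = 220.
Row 1: 53 + 71 + 32 + 50 + ? = 220, so (1,3) = 14.
The remaining cell in column 2 is (4,2) = 220 − 158 = 62.
Column 3: 14 + 23 + 47 + 80 + ? = 220, so (5,3) = 56.
From column 4, 220 − (32 + 65 + 8 + 74) gives (2,4) = 41.
Row 2: 77 + 20 + 23 + 41 + ? = 220, so (2,5) = 59.
Using row 4: 62 + 80 + 8 + 26 + ? → (4,1) = 220 − 176 = 44.
Row 5: 35 + 38 + 56 + 74 + ? = 220, so (5,5) = 17.
Column 1 must total 220; the given cells sum to 209, so (3,1) = 11.
From column 5, 220 − (50 + 59 + 26 + 17) gives (3,5) = 68.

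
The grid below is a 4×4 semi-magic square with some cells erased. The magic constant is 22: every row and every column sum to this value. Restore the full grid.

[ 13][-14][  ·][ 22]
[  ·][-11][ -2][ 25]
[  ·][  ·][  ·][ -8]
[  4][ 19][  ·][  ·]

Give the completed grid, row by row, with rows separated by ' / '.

From row 1, 22 − (13 + (-14) + 22) gives (1,3) = 1.
The remaining cell in row 2 is (2,1) = 22 − 12 = 10.
From column 1, 22 − (13 + 10 + 4) gives (3,1) = -5.
The remaining cell in column 2 is (3,2) = 22 − (-6) = 28.
The remaining cell in column 4 is (4,4) = 22 − 39 = -17.
Using row 3: -5 + 28 + (-8) + ? → (3,3) = 22 − 15 = 7.
Row 4 needs 22; the known cells sum to 6, so (4,3) = 16.

13 -14 1 22 / 10 -11 -2 25 / -5 28 7 -8 / 4 19 16 -17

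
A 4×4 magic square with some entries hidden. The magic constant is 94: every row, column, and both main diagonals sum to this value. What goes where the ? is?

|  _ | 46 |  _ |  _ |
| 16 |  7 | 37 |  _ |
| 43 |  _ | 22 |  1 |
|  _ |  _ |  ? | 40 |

31

Row 2: 16 + 7 + 37 + ? = 94, so (2,4) = 34.
Row 3: 43 + 22 + 1 + ? = 94, so (3,2) = 28.
From column 2, 94 − (46 + 7 + 28) gives (4,2) = 13.
Using column 4: 34 + 1 + 40 + ? → (1,4) = 94 − 75 = 19.
Main diagonal must total 94; the given cells sum to 69, so (1,1) = 25.
Anti-diagonal: 19 + 37 + 28 + ? = 94, so (4,1) = 10.
Using row 1: 25 + 46 + 19 + ? → (1,3) = 94 − 90 = 4.
The remaining cell in row 4 is (4,3) = 94 − 63 = 31.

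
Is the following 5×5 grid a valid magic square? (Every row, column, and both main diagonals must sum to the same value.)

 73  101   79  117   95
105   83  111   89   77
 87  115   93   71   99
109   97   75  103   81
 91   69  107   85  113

Yes

Row 1: 73 + 101 + 79 + 117 + 95 = 465.
Row 2: 105 + 83 + 111 + 89 + 77 = 465.
Row 3: 87 + 115 + 93 + 71 + 99 = 465.
Row 4: 109 + 97 + 75 + 103 + 81 = 465.
Row 5: 91 + 69 + 107 + 85 + 113 = 465.
Column 1: 73 + 105 + 87 + 109 + 91 = 465.
Column 2: 101 + 83 + 115 + 97 + 69 = 465.
Column 3: 79 + 111 + 93 + 75 + 107 = 465.
Column 4: 117 + 89 + 71 + 103 + 85 = 465.
Column 5: 95 + 77 + 99 + 81 + 113 = 465.
Main diagonal: 73 + 83 + 93 + 103 + 113 = 465.
Anti-diagonal: 95 + 89 + 93 + 97 + 91 = 465.
All lines sum to 465.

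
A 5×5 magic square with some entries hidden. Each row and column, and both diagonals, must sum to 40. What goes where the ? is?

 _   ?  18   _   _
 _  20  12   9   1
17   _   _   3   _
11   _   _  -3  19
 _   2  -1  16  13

Using row 2: 20 + 12 + 9 + 1 + ? → (2,1) = 40 − 42 = -2.
The remaining cell in row 5 is (5,1) = 40 − 30 = 10.
Column 1: -2 + 17 + 11 + 10 + ? = 40, so (1,1) = 4.
The remaining cell in column 4 is (1,4) = 40 − 25 = 15.
Main diagonal needs 40; the known cells sum to 34, so (3,3) = 6.
Column 3: 18 + 12 + 6 + (-1) + ? = 40, so (4,3) = 5.
Row 4 needs 40; the known cells sum to 32, so (4,2) = 8.
The remaining cell in anti-diagonal is (1,5) = 40 − 33 = 7.
Row 1 must total 40; the given cells sum to 44, so (1,2) = -4.

-4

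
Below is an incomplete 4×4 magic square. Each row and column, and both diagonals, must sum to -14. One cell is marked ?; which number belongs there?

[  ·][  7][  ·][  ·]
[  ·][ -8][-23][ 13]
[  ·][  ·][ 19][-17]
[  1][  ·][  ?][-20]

Row 2 must total -14; the given cells sum to -18, so (2,1) = 4.
The remaining cell in column 4 is (1,4) = -14 − (-24) = 10.
The remaining cell in main diagonal is (1,1) = -14 − (-9) = -5.
Using anti-diagonal: 10 + (-23) + 1 + ? → (3,2) = -14 − (-12) = -2.
The remaining cell in row 1 is (1,3) = -14 − 12 = -26.
Using row 3: -2 + 19 + (-17) + ? → (3,1) = -14 − 0 = -14.
The remaining cell in column 2 is (4,2) = -14 − (-3) = -11.
Column 3: -26 + (-23) + 19 + ? = -14, so (4,3) = 16.

16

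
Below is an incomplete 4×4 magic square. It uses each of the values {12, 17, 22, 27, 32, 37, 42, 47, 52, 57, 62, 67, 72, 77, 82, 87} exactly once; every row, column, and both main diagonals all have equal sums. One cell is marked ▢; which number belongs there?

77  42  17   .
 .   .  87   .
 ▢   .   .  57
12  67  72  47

82

The 16 entries sum to 792, so each line sums to 792/4 = 198.
Row 1 needs 198; the known cells sum to 136, so (1,4) = 62.
From column 3, 198 − (17 + 87 + 72) gives (3,3) = 22.
Column 4: 62 + 57 + 47 + ? = 198, so (2,4) = 32.
Main diagonal needs 198; the known cells sum to 146, so (2,2) = 52.
Anti-diagonal: 62 + 87 + 12 + ? = 198, so (3,2) = 37.
From row 2, 198 − (52 + 87 + 32) gives (2,1) = 27.
Row 3 must total 198; the given cells sum to 116, so (3,1) = 82.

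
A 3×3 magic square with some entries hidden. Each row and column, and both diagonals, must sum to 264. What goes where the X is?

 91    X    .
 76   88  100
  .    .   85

Column 1 needs 264; the known cells sum to 167, so (3,1) = 97.
Column 3: 100 + 85 + ? = 264, so (1,3) = 79.
Using row 1: 91 + 79 + ? → (1,2) = 264 − 170 = 94.

94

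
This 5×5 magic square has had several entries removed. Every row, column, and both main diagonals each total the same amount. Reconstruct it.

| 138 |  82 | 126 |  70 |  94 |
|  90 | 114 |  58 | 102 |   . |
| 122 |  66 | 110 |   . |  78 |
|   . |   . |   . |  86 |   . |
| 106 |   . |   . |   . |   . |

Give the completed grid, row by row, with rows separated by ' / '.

138 82 126 70 94 / 90 114 58 102 146 / 122 66 110 134 78 / 54 98 142 86 130 / 106 150 74 118 62

Row 1 is already complete: 138 + 82 + 126 + 70 + 94 = 510, so that is the magic constant.
Row 2 must total 510; the given cells sum to 364, so (2,5) = 146.
The remaining cell in row 3 is (3,4) = 510 − 376 = 134.
Using column 1: 138 + 90 + 122 + 106 + ? → (4,1) = 510 − 456 = 54.
From column 4, 510 − (70 + 102 + 134 + 86) gives (5,4) = 118.
Main diagonal: 138 + 114 + 110 + 86 + ? = 510, so (5,5) = 62.
The remaining cell in anti-diagonal is (4,2) = 510 − 412 = 98.
From column 2, 510 − (82 + 114 + 66 + 98) gives (5,2) = 150.
Column 5 needs 510; the known cells sum to 380, so (4,5) = 130.
Using row 4: 54 + 98 + 86 + 130 + ? → (4,3) = 510 − 368 = 142.
Row 5: 106 + 150 + 118 + 62 + ? = 510, so (5,3) = 74.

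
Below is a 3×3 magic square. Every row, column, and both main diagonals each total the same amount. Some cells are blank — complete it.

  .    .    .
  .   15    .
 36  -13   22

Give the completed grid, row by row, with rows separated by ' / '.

8 43 -6 / 1 15 29 / 36 -13 22

Row 3 is already complete: 36 + -13 + 22 = 45, so that is the magic constant.
Column 2 must total 45; the given cells sum to 2, so (1,2) = 43.
From main diagonal, 45 − (15 + 22) gives (1,1) = 8.
Anti-diagonal must total 45; the given cells sum to 51, so (1,3) = -6.
Column 1 needs 45; the known cells sum to 44, so (2,1) = 1.
Column 3: -6 + 22 + ? = 45, so (2,3) = 29.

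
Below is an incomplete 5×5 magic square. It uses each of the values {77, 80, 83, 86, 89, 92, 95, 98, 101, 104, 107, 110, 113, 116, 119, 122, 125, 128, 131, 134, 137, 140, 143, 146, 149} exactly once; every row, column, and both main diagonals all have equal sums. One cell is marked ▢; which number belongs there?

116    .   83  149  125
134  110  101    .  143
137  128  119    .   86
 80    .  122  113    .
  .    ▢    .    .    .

89

The 25 entries sum to 2825, so each line sums to 2825/5 = 565.
The remaining cell in row 1 is (1,2) = 565 − 473 = 92.
Using row 2: 134 + 110 + 101 + 143 + ? → (2,4) = 565 − 488 = 77.
Row 3 needs 565; the known cells sum to 470, so (3,4) = 95.
From column 1, 565 − (116 + 134 + 137 + 80) gives (5,1) = 98.
The remaining cell in column 3 is (5,3) = 565 − 425 = 140.
Column 4: 149 + 77 + 95 + 113 + ? = 565, so (5,4) = 131.
The remaining cell in main diagonal is (5,5) = 565 − 458 = 107.
Anti-diagonal needs 565; the known cells sum to 419, so (4,2) = 146.
Row 4 needs 565; the known cells sum to 461, so (4,5) = 104.
The remaining cell in row 5 is (5,2) = 565 − 476 = 89.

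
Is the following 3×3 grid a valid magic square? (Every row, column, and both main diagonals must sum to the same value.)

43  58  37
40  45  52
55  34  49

Row 1: 43 + 58 + 37 = 138.
Row 2: 40 + 45 + 52 = 137.
Row 3: 55 + 34 + 49 = 138.
Column 1: 43 + 40 + 55 = 138.
Column 2: 58 + 45 + 34 = 137.
Column 3: 37 + 52 + 49 = 138.
Main diagonal: 43 + 45 + 49 = 137.
Anti-diagonal: 37 + 45 + 55 = 137.

No — anti-diagonal sums to 137 but column 3 sums to 138.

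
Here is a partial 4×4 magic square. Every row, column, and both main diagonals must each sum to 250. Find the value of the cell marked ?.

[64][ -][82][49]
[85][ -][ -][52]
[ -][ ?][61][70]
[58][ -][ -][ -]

76

Row 1: 64 + 82 + 49 + ? = 250, so (1,2) = 55.
Using column 1: 64 + 85 + 58 + ? → (3,1) = 250 − 207 = 43.
Column 4: 49 + 52 + 70 + ? = 250, so (4,4) = 79.
Main diagonal: 64 + 61 + 79 + ? = 250, so (2,2) = 46.
Row 2: 85 + 46 + 52 + ? = 250, so (2,3) = 67.
Row 3: 43 + 61 + 70 + ? = 250, so (3,2) = 76.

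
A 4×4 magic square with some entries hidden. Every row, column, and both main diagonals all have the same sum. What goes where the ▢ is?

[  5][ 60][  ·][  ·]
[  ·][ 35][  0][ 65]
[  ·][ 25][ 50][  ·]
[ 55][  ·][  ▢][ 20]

Main diagonal is complete and sums to 110; that is the magic constant.
Row 2: 35 + 0 + 65 + ? = 110, so (2,1) = 10.
Using column 1: 5 + 10 + 55 + ? → (3,1) = 110 − 70 = 40.
Column 2: 60 + 35 + 25 + ? = 110, so (4,2) = -10.
Using anti-diagonal: 0 + 25 + 55 + ? → (1,4) = 110 − 80 = 30.
The remaining cell in row 1 is (1,3) = 110 − 95 = 15.
Row 3 needs 110; the known cells sum to 115, so (3,4) = -5.
The remaining cell in row 4 is (4,3) = 110 − 65 = 45.

45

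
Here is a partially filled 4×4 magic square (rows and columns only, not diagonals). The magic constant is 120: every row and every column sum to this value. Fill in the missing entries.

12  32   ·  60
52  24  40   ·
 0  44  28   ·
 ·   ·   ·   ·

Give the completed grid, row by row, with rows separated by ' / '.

Row 1 must total 120; the given cells sum to 104, so (1,3) = 16.
Using row 2: 52 + 24 + 40 + ? → (2,4) = 120 − 116 = 4.
Row 3: 0 + 44 + 28 + ? = 120, so (3,4) = 48.
From column 1, 120 − (12 + 52 + 0) gives (4,1) = 56.
From column 2, 120 − (32 + 24 + 44) gives (4,2) = 20.
Column 3: 16 + 40 + 28 + ? = 120, so (4,3) = 36.
Column 4 must total 120; the given cells sum to 112, so (4,4) = 8.

12 32 16 60 / 52 24 40 4 / 0 44 28 48 / 56 20 36 8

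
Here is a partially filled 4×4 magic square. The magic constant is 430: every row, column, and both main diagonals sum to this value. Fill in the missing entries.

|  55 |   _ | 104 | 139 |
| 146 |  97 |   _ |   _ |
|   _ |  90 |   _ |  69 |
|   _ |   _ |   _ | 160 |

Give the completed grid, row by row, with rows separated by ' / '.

55 132 104 139 / 146 97 125 62 / 153 90 118 69 / 76 111 83 160

Row 1 must total 430; the given cells sum to 298, so (1,2) = 132.
Column 2 must total 430; the given cells sum to 319, so (4,2) = 111.
Using column 4: 139 + 69 + 160 + ? → (2,4) = 430 − 368 = 62.
Using main diagonal: 55 + 97 + 160 + ? → (3,3) = 430 − 312 = 118.
Row 2 must total 430; the given cells sum to 305, so (2,3) = 125.
Row 3 needs 430; the known cells sum to 277, so (3,1) = 153.
From column 1, 430 − (55 + 146 + 153) gives (4,1) = 76.
Column 3: 104 + 125 + 118 + ? = 430, so (4,3) = 83.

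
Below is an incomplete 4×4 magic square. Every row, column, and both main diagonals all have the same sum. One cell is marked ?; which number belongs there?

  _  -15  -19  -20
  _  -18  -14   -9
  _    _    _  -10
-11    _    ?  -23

Column 4 is complete and sums to -62; that is the magic constant.
The remaining cell in row 1 is (1,1) = -62 − (-54) = -8.
The remaining cell in row 2 is (2,1) = -62 − (-41) = -21.
From column 1, -62 − (-8 + (-21) + (-11)) gives (3,1) = -22.
Main diagonal: -8 + (-18) + (-23) + ? = -62, so (3,3) = -13.
From anti-diagonal, -62 − (-20 + (-14) + (-11)) gives (3,2) = -17.
Column 2 must total -62; the given cells sum to -50, so (4,2) = -12.
Column 3 must total -62; the given cells sum to -46, so (4,3) = -16.

-16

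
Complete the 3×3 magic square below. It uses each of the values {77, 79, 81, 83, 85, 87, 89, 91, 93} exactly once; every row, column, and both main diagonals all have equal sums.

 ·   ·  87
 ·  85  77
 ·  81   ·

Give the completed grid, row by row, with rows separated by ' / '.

The 9 entries sum to 765, so each line sums to 765/3 = 255.
The remaining cell in row 2 is (2,1) = 255 − 162 = 93.
The remaining cell in column 2 is (1,2) = 255 − 166 = 89.
The remaining cell in column 3 is (3,3) = 255 − 164 = 91.
Main diagonal: 85 + 91 + ? = 255, so (1,1) = 79.
Using anti-diagonal: 87 + 85 + ? → (3,1) = 255 − 172 = 83.

79 89 87 / 93 85 77 / 83 81 91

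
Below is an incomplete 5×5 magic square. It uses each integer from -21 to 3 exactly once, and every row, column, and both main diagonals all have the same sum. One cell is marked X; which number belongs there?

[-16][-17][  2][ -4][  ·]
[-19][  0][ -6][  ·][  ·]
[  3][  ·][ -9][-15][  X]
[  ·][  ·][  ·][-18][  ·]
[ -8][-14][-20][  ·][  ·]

The entries are -21 through 3, which sum to -225, so each line sums to -225/5 = -45.
Using row 1: -16 + (-17) + 2 + (-4) + ? → (1,5) = -45 − (-35) = -10.
Using column 1: -16 + (-19) + 3 + (-8) + ? → (4,1) = -45 − (-40) = -5.
Using column 3: 2 + (-6) + (-9) + (-20) + ? → (4,3) = -45 − (-33) = -12.
Main diagonal needs -45; the known cells sum to -43, so (5,5) = -2.
From row 5, -45 − (-8 + (-14) + (-20) + (-2)) gives (5,4) = -1.
Column 4: -4 + (-15) + (-18) + (-1) + ? = -45, so (2,4) = -7.
Anti-diagonal: -10 + (-7) + (-9) + (-8) + ? = -45, so (4,2) = -11.
Using row 2: -19 + 0 + (-6) + (-7) + ? → (2,5) = -45 − (-32) = -13.
Row 4 must total -45; the given cells sum to -46, so (4,5) = 1.
Using column 2: -17 + 0 + (-11) + (-14) + ? → (3,2) = -45 − (-42) = -3.
Column 5 must total -45; the given cells sum to -24, so (3,5) = -21.

-21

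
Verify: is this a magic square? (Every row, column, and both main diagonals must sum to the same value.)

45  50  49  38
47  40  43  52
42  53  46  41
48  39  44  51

Yes

Row 1: 45 + 50 + 49 + 38 = 182.
Row 2: 47 + 40 + 43 + 52 = 182.
Row 3: 42 + 53 + 46 + 41 = 182.
Row 4: 48 + 39 + 44 + 51 = 182.
Column 1: 45 + 47 + 42 + 48 = 182.
Column 2: 50 + 40 + 53 + 39 = 182.
Column 3: 49 + 43 + 46 + 44 = 182.
Column 4: 38 + 52 + 41 + 51 = 182.
Main diagonal: 45 + 40 + 46 + 51 = 182.
Anti-diagonal: 38 + 43 + 53 + 48 = 182.
All lines sum to 182.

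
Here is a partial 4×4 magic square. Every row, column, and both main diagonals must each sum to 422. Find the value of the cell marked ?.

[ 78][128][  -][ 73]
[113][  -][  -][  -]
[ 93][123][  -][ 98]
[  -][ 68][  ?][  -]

83

From row 1, 422 − (78 + 128 + 73) gives (1,3) = 143.
Row 3 needs 422; the known cells sum to 314, so (3,3) = 108.
Column 1 must total 422; the given cells sum to 284, so (4,1) = 138.
The remaining cell in column 2 is (2,2) = 422 − 319 = 103.
Main diagonal: 78 + 103 + 108 + ? = 422, so (4,4) = 133.
From anti-diagonal, 422 − (73 + 123 + 138) gives (2,3) = 88.
Row 2 needs 422; the known cells sum to 304, so (2,4) = 118.
Using row 4: 138 + 68 + 133 + ? → (4,3) = 422 − 339 = 83.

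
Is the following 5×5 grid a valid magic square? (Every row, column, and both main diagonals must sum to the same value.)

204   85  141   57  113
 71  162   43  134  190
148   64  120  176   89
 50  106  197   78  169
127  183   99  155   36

No — column 1 sums to 600 but row 3 sums to 597.

Row 1: 204 + 85 + 141 + 57 + 113 = 600.
Row 2: 71 + 162 + 43 + 134 + 190 = 600.
Row 3: 148 + 64 + 120 + 176 + 89 = 597.
Row 4: 50 + 106 + 197 + 78 + 169 = 600.
Row 5: 127 + 183 + 99 + 155 + 36 = 600.
Column 1: 204 + 71 + 148 + 50 + 127 = 600.
Column 2: 85 + 162 + 64 + 106 + 183 = 600.
Column 3: 141 + 43 + 120 + 197 + 99 = 600.
Column 4: 57 + 134 + 176 + 78 + 155 = 600.
Column 5: 113 + 190 + 89 + 169 + 36 = 597.
Main diagonal: 204 + 162 + 120 + 78 + 36 = 600.
Anti-diagonal: 113 + 134 + 120 + 106 + 127 = 600.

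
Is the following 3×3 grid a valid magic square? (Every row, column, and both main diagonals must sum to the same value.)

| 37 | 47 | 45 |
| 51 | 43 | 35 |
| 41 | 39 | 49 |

Yes

Row 1: 37 + 47 + 45 = 129.
Row 2: 51 + 43 + 35 = 129.
Row 3: 41 + 39 + 49 = 129.
Column 1: 37 + 51 + 41 = 129.
Column 2: 47 + 43 + 39 = 129.
Column 3: 45 + 35 + 49 = 129.
Main diagonal: 37 + 43 + 49 = 129.
Anti-diagonal: 45 + 43 + 41 = 129.
All lines sum to 129.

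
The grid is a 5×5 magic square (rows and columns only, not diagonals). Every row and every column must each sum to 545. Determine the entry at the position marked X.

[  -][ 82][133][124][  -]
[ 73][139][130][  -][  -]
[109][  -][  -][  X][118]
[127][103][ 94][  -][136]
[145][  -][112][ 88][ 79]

From row 4, 545 − (127 + 103 + 94 + 136) gives (4,4) = 85.
From row 5, 545 − (145 + 112 + 88 + 79) gives (5,2) = 121.
Using column 1: 73 + 109 + 127 + 145 + ? → (1,1) = 545 − 454 = 91.
From column 2, 545 − (82 + 139 + 103 + 121) gives (3,2) = 100.
From column 3, 545 − (133 + 130 + 94 + 112) gives (3,3) = 76.
Row 1: 91 + 82 + 133 + 124 + ? = 545, so (1,5) = 115.
Using row 3: 109 + 100 + 76 + 118 + ? → (3,4) = 545 − 403 = 142.

142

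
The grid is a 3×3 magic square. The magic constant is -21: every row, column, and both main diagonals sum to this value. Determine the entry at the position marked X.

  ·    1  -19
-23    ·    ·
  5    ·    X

Row 1 must total -21; the given cells sum to -18, so (1,1) = -3.
Anti-diagonal: -19 + 5 + ? = -21, so (2,2) = -7.
Row 2 must total -21; the given cells sum to -30, so (2,3) = 9.
Column 2 must total -21; the given cells sum to -6, so (3,2) = -15.
Using column 3: -19 + 9 + ? → (3,3) = -21 − (-10) = -11.

-11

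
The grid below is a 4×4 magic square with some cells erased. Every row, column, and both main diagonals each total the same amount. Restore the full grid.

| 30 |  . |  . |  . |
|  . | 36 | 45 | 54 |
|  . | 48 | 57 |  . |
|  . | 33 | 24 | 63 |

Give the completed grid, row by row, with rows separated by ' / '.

Main diagonal is already complete: 30 + 36 + 57 + 63 = 186, so that is the magic constant.
Row 2 must total 186; the given cells sum to 135, so (2,1) = 51.
The remaining cell in row 4 is (4,1) = 186 − 120 = 66.
The remaining cell in column 1 is (3,1) = 186 − 147 = 39.
The remaining cell in column 2 is (1,2) = 186 − 117 = 69.
Column 3: 45 + 57 + 24 + ? = 186, so (1,3) = 60.
Anti-diagonal must total 186; the given cells sum to 159, so (1,4) = 27.
Using row 3: 39 + 48 + 57 + ? → (3,4) = 186 − 144 = 42.

30 69 60 27 / 51 36 45 54 / 39 48 57 42 / 66 33 24 63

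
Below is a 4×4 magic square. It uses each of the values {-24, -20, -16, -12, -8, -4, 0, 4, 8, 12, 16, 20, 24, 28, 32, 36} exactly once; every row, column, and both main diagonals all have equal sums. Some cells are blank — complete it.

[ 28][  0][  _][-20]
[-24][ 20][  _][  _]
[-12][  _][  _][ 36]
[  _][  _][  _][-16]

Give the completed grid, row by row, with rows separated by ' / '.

The 16 entries sum to 96, so each line sums to 96/4 = 24.
Row 1: 28 + 0 + (-20) + ? = 24, so (1,3) = 16.
From column 1, 24 − (28 + (-24) + (-12)) gives (4,1) = 32.
Column 4 needs 24; the known cells sum to 0, so (2,4) = 24.
Main diagonal needs 24; the known cells sum to 32, so (3,3) = -8.
From row 2, 24 − (-24 + 20 + 24) gives (2,3) = 4.
Row 3 must total 24; the given cells sum to 16, so (3,2) = 8.
Column 2 must total 24; the given cells sum to 28, so (4,2) = -4.
From column 3, 24 − (16 + 4 + (-8)) gives (4,3) = 12.

28 0 16 -20 / -24 20 4 24 / -12 8 -8 36 / 32 -4 12 -16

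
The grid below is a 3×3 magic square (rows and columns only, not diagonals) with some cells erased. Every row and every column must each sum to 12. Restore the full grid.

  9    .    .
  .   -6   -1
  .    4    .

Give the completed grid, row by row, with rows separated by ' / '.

The remaining cell in row 2 is (2,1) = 12 − (-7) = 19.
The remaining cell in column 1 is (3,1) = 12 − 28 = -16.
Column 2: -6 + 4 + ? = 12, so (1,2) = 14.
Row 1: 9 + 14 + ? = 12, so (1,3) = -11.
Row 3 must total 12; the given cells sum to -12, so (3,3) = 24.

9 14 -11 / 19 -6 -1 / -16 4 24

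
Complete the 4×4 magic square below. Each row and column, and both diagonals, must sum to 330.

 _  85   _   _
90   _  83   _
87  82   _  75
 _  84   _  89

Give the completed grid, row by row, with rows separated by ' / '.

The remaining cell in row 3 is (3,3) = 330 − 244 = 86.
Column 2: 85 + 82 + 84 + ? = 330, so (2,2) = 79.
Main diagonal: 79 + 86 + 89 + ? = 330, so (1,1) = 76.
Row 2: 90 + 79 + 83 + ? = 330, so (2,4) = 78.
Column 1: 76 + 90 + 87 + ? = 330, so (4,1) = 77.
The remaining cell in column 4 is (1,4) = 330 − 242 = 88.
Row 1: 76 + 85 + 88 + ? = 330, so (1,3) = 81.
The remaining cell in row 4 is (4,3) = 330 − 250 = 80.

76 85 81 88 / 90 79 83 78 / 87 82 86 75 / 77 84 80 89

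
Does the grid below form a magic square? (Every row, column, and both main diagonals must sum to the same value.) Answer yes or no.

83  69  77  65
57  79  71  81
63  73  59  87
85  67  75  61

Row 1: 83 + 69 + 77 + 65 = 294.
Row 2: 57 + 79 + 71 + 81 = 288.
Row 3: 63 + 73 + 59 + 87 = 282.
Row 4: 85 + 67 + 75 + 61 = 288.
Column 1: 83 + 57 + 63 + 85 = 288.
Column 2: 69 + 79 + 73 + 67 = 288.
Column 3: 77 + 71 + 59 + 75 = 282.
Column 4: 65 + 81 + 87 + 61 = 294.
Main diagonal: 83 + 79 + 59 + 61 = 282.
Anti-diagonal: 65 + 71 + 73 + 85 = 294.

No — column 1 sums to 288 but column 4 sums to 294.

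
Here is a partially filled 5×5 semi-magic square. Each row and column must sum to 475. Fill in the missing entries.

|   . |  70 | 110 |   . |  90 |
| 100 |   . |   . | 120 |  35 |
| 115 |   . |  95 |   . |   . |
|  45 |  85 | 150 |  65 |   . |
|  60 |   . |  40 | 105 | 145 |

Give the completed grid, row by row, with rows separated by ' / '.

155 70 110 50 90 / 100 140 80 120 35 / 115 55 95 135 75 / 45 85 150 65 130 / 60 125 40 105 145

Using row 4: 45 + 85 + 150 + 65 + ? → (4,5) = 475 − 345 = 130.
The remaining cell in row 5 is (5,2) = 475 − 350 = 125.
The remaining cell in column 1 is (1,1) = 475 − 320 = 155.
Using column 3: 110 + 95 + 150 + 40 + ? → (2,3) = 475 − 395 = 80.
From column 5, 475 − (90 + 35 + 130 + 145) gives (3,5) = 75.
Row 1 must total 475; the given cells sum to 425, so (1,4) = 50.
Row 2: 100 + 80 + 120 + 35 + ? = 475, so (2,2) = 140.
Using column 2: 70 + 140 + 85 + 125 + ? → (3,2) = 475 − 420 = 55.
Column 4 needs 475; the known cells sum to 340, so (3,4) = 135.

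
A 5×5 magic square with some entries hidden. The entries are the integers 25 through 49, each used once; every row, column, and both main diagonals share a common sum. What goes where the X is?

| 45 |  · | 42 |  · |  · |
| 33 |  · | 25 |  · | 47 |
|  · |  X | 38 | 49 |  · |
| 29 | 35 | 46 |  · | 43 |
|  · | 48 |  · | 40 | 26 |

The entries are 25 through 49, which sum to 925, so each line sums to 925/5 = 185.
Row 4 needs 185; the known cells sum to 153, so (4,4) = 32.
From column 3, 185 − (42 + 25 + 38 + 46) gives (5,3) = 34.
Main diagonal must total 185; the given cells sum to 141, so (2,2) = 44.
Row 2 needs 185; the known cells sum to 149, so (2,4) = 36.
Using row 5: 48 + 34 + 40 + 26 + ? → (5,1) = 185 − 148 = 37.
From column 1, 185 − (45 + 33 + 29 + 37) gives (3,1) = 41.
Column 4: 36 + 49 + 32 + 40 + ? = 185, so (1,4) = 28.
Anti-diagonal: 36 + 38 + 35 + 37 + ? = 185, so (1,5) = 39.
Row 1 needs 185; the known cells sum to 154, so (1,2) = 31.
Using column 2: 31 + 44 + 35 + 48 + ? → (3,2) = 185 − 158 = 27.

27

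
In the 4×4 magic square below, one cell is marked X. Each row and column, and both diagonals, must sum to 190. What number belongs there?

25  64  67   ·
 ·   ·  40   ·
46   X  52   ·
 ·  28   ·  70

From row 1, 190 − (25 + 64 + 67) gives (1,4) = 34.
Column 3 needs 190; the known cells sum to 159, so (4,3) = 31.
The remaining cell in main diagonal is (2,2) = 190 − 147 = 43.
The remaining cell in row 4 is (4,1) = 190 − 129 = 61.
Column 1 needs 190; the known cells sum to 132, so (2,1) = 58.
Using column 2: 64 + 43 + 28 + ? → (3,2) = 190 − 135 = 55.

55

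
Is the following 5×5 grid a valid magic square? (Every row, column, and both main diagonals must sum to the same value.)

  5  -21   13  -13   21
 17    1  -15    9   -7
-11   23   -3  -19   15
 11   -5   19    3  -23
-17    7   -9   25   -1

Yes

Row 1: 5 + (-21) + 13 + (-13) + 21 = 5.
Row 2: 17 + 1 + (-15) + 9 + (-7) = 5.
Row 3: -11 + 23 + (-3) + (-19) + 15 = 5.
Row 4: 11 + (-5) + 19 + 3 + (-23) = 5.
Row 5: -17 + 7 + (-9) + 25 + (-1) = 5.
Column 1: 5 + 17 + (-11) + 11 + (-17) = 5.
Column 2: -21 + 1 + 23 + (-5) + 7 = 5.
Column 3: 13 + (-15) + (-3) + 19 + (-9) = 5.
Column 4: -13 + 9 + (-19) + 3 + 25 = 5.
Column 5: 21 + (-7) + 15 + (-23) + (-1) = 5.
Main diagonal: 5 + 1 + (-3) + 3 + (-1) = 5.
Anti-diagonal: 21 + 9 + (-3) + (-5) + (-17) = 5.
All lines sum to 5.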